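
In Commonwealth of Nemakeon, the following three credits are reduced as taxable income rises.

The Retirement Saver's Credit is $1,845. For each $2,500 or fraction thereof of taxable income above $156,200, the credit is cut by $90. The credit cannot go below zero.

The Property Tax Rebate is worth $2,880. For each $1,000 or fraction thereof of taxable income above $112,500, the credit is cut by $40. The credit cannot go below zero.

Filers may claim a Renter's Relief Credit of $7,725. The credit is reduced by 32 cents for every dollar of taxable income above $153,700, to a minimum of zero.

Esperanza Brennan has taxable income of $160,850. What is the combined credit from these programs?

Retirement Saver's Credit: income exceeds $156,200 by $4,650, which is 2 full-or-partial $2,500 increments; reduction = 2 × $90 = $180, leaving $1,665.
Property Tax Rebate: income exceeds $112,500 by $48,350, which is 49 full-or-partial $1,000 increments; reduction = 49 × $40 = $1,960, leaving $920.
Renter's Relief Credit: 32% of the $7,150 excess over $153,700 is $2,288; credit = $7,725 − $2,288 = $5,437.
Total: $1,665 + $920 + $5,437 = $8,022.

$8,022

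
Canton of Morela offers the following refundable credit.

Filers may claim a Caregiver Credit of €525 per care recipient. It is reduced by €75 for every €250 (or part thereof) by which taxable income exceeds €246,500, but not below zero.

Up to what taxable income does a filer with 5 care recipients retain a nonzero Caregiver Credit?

€255,000

Full credit = 5 × €525 = €2,625.
After 34 increments the reduction is 34 × €75 = €2,550, leaving €75; one more increment wipes it out. Increment 34 ends at excess 34 × €250 = €8,500, so the highest qualifying income is €246,500 + €8,500 = €255,000.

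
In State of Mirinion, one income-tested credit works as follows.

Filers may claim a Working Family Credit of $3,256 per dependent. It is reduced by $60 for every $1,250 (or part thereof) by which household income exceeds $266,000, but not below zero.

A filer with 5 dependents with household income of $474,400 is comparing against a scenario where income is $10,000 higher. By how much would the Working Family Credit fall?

At $474,400 — base = 5 × $3,256 = $16,280. income exceeds $266,000 by $208,400, which is 167 full-or-partial $1,250 increments; reduction = 167 × $60 = $10,020, leaving $6,260.
At $484,400 — base = 5 × $3,256 = $16,280. income exceeds $266,000 by $218,400, which is 175 full-or-partial $1,250 increments; reduction = 175 × $60 = $10,500, leaving $5,780.
Lost: $6,260 − $5,780 = $480.

$480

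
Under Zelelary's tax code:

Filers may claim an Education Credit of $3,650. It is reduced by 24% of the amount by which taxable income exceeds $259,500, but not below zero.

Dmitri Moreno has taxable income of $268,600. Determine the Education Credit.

Education Credit: 24% of the $9,100 excess over $259,500 is $2,184; credit = $3,650 − $2,184 = $1,466.

$1,466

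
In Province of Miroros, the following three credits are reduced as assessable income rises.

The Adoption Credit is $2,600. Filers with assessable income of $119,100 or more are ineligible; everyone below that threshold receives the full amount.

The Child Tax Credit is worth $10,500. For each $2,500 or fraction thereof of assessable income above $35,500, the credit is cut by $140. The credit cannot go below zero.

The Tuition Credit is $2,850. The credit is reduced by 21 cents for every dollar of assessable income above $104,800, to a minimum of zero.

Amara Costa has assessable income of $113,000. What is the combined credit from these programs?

$9,888

Adoption Credit: $113,000 is below the $119,100 cutoff, so the full $2,600 applies.
Child Tax Credit: income exceeds $35,500 by $77,500, which is 31 full-or-partial $2,500 increments; reduction = 31 × $140 = $4,340, leaving $6,160.
Tuition Credit: 21% of the $8,200 excess over $104,800 is $1,722; credit = $2,850 − $1,722 = $1,128.
Total: $2,600 + $6,160 + $1,128 = $9,888.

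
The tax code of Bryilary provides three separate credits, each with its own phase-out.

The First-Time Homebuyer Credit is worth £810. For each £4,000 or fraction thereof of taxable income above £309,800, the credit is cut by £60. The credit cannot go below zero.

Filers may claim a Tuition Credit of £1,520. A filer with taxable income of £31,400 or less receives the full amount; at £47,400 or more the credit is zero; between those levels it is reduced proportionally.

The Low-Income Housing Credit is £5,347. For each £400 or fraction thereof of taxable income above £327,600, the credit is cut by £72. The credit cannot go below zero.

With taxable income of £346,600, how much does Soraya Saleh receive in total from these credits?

£2,101

First-Time Homebuyer Credit: income exceeds £309,800 by £36,800, which is 10 full-or-partial £4,000 increments; reduction = 10 × £60 = £600, leaving £210.
Tuition Credit: £346,600 is at or above £47,400, so the credit is £0.
Low-Income Housing Credit: income exceeds £327,600 by £19,000, which is 48 full-or-partial £400 increments; reduction = 48 × £72 = £3,456, leaving £1,891.
Total: £210 + £0 + £1,891 = £2,101.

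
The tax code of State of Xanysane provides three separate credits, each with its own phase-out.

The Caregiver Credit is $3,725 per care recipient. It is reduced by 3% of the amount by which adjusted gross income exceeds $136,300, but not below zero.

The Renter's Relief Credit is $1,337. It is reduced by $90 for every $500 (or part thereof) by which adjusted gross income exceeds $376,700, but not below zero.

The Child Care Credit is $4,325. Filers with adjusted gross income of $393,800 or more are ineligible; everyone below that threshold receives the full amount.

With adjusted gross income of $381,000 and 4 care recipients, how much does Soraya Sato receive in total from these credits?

Caregiver Credit: base = 4 × $3,725 = $14,900. 3% of the $244,700 excess over $136,300 is $7,341; credit = $14,900 − $7,341 = $7,559.
Renter's Relief Credit: income exceeds $376,700 by $4,300, which is 9 full-or-partial $500 increments; reduction = 9 × $90 = $810, leaving $527.
Child Care Credit: $381,000 is below the $393,800 cutoff, so the full $4,325 applies.
Total: $7,559 + $527 + $4,325 = $12,411.

$12,411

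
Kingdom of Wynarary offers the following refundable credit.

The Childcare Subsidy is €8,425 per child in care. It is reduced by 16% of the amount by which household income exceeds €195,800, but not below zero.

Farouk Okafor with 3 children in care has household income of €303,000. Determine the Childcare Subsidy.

Childcare Subsidy: base = 3 × €8,425 = €25,275. 16% of the €107,200 excess over €195,800 is €17,152; credit = €25,275 − €17,152 = €8,123.

€8,123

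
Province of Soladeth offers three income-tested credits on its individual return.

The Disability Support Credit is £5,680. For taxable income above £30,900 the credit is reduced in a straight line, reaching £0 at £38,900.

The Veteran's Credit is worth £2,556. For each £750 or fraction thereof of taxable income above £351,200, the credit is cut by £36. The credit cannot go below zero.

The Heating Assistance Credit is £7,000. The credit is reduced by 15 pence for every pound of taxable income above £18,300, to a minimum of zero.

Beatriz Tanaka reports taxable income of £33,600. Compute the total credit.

Disability Support Credit: £33,600 is £2,700 into a £8,000 phase-out range, leaving 5,300/8,000 of the credit: £5,680 × 5,300/8,000 = £3,763.
Veteran's Credit: £33,600 is at or below the £351,200 threshold, so the full £2,556 applies.
Heating Assistance Credit: 15% of the £15,300 excess over £18,300 is £2,295; credit = £7,000 − £2,295 = £4,705.
Total: £3,763 + £2,556 + £4,705 = £11,024.

£11,024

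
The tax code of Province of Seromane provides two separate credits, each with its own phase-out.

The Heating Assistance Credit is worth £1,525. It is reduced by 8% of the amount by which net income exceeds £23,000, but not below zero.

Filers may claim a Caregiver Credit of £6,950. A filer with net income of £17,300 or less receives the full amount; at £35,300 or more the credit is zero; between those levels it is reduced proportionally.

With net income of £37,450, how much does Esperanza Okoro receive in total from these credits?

£369

Heating Assistance Credit: 8% of the £14,450 excess over £23,000 is £1,156; credit = £1,525 − £1,156 = £369.
Caregiver Credit: £37,450 is at or above £35,300, so the credit is £0.
Total: £369 + £0 = £369.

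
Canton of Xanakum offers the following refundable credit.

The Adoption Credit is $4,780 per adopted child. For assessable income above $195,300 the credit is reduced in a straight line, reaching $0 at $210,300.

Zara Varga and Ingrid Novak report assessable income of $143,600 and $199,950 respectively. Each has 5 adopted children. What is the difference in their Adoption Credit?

Zara ($143,600): Adoption Credit: base = 5 × $4,780 = $23,900. $143,600 is at or below the $195,300 threshold, so the full $23,900 applies.
Ingrid ($199,950): Adoption Credit: base = 5 × $4,780 = $23,900. $199,950 is $4,650 into a $15,000 phase-out range, leaving 10,350/15,000 of the credit: $23,900 × 10,350/15,000 = $16,491.
Difference: |$23,900 − $16,491| = $7,409.

$7,409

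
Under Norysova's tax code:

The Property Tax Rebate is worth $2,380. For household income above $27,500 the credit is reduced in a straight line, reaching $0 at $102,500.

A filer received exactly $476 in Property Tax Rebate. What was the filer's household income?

$87,500

$476 is 476/2,380 of the full $2,380, so 1,904/2,380 of the $75,000 range has been used: income = $27,500 + $75,000 × 1,904/2,380 = $87,500.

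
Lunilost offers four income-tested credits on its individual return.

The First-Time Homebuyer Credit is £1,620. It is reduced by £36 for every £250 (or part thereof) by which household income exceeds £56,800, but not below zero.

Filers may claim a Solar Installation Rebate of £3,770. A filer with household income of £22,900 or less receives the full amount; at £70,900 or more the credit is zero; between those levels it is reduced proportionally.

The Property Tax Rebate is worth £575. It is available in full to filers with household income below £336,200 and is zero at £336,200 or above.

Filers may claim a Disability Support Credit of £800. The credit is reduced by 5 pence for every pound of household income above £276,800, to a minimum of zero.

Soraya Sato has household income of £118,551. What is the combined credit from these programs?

£1,375

First-Time Homebuyer Credit: income exceeds £56,800 by £61,751 → 248 increments × £36 = £8,928 ≥ base, so the credit is £0.
Solar Installation Rebate: £118,551 is at or above £70,900, so the credit is £0.
Property Tax Rebate: £118,551 is below the £336,200 cutoff, so the full £575 applies.
Disability Support Credit: £118,551 is at or below the £276,800 threshold, so the full £800 applies.
Total: £0 + £0 + £575 + £800 = £1,375.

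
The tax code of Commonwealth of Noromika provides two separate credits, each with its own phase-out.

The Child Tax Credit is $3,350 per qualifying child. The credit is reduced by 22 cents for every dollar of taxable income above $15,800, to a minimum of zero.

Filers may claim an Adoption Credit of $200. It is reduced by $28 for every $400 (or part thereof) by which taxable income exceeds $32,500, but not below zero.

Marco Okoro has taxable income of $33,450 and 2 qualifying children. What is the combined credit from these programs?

Child Tax Credit: base = 2 × $3,350 = $6,700. 22% of the $17,650 excess over $15,800 is $3,883; credit = $6,700 − $3,883 = $2,817.
Adoption Credit: income exceeds $32,500 by $950, which is 3 full-or-partial $400 increments; reduction = 3 × $28 = $84, leaving $116.
Total: $2,817 + $116 = $2,933.

$2,933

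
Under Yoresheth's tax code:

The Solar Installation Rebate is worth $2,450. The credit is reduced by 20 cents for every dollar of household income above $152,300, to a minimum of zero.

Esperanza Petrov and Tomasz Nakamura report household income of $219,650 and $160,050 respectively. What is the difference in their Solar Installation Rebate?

$900

Esperanza ($219,650): Solar Installation Rebate: 20% of the $67,350 excess over $152,300 is $13,470 ≥ base, so the credit is $0.
Tomasz ($160,050): Solar Installation Rebate: 20% of the $7,750 excess over $152,300 is $1,550; credit = $2,450 − $1,550 = $900.
Difference: |$0 − $900| = $900.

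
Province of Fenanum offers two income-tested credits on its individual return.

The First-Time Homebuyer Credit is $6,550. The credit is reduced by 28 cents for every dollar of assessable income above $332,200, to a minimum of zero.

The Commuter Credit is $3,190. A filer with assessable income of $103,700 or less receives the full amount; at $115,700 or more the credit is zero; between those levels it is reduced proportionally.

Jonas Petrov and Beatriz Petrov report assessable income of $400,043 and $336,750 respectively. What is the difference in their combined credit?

$5,276

Jonas ($400,043): First-Time Homebuyer Credit: 28% of the $67,843 excess over $332,200 is $18,996.04 ≥ base, so the credit is $0. Commuter Credit: $400,043 is at or above $115,700, so the credit is $0. total $0 + $0 = $0
Beatriz ($336,750): First-Time Homebuyer Credit: 28% of the $4,550 excess over $332,200 is $1,274; credit = $6,550 − $1,274 = $5,276. Commuter Credit: $336,750 is at or above $115,700, so the credit is $0. total $5,276 + $0 = $5,276
Difference: |$0 − $5,276| = $5,276.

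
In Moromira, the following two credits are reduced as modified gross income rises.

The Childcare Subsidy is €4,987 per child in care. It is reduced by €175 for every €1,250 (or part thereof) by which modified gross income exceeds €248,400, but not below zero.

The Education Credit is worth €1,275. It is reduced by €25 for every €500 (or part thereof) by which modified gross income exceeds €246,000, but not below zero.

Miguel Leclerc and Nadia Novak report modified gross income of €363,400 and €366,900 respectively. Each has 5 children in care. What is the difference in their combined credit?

€525

Miguel (€363,400): Childcare Subsidy: base = 5 × €4,987 = €24,935. income exceeds €248,400 by €115,000, which is 92 full-or-partial €1,250 increments; reduction = 92 × €175 = €16,100, leaving €8,835. Education Credit: income exceeds €246,000 by €117,400 → 235 increments × €25 = €5,875 ≥ base, so the credit is €0. total €8,835 + €0 = €8,835
Nadia (€366,900): Childcare Subsidy: base = 5 × €4,987 = €24,935. income exceeds €248,400 by €118,500, which is 95 full-or-partial €1,250 increments; reduction = 95 × €175 = €16,625, leaving €8,310. Education Credit: income exceeds €246,000 by €120,900 → 242 increments × €25 = €6,050 ≥ base, so the credit is €0. total €8,310 + €0 = €8,310
Difference: |€8,835 − €8,310| = €525.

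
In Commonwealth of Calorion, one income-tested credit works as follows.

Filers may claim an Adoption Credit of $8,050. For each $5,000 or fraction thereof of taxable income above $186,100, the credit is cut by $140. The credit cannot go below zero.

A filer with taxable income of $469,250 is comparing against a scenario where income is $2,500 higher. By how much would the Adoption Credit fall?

At $469,250 — income exceeds $186,100 by $283,150, which is 57 full-or-partial $5,000 increments; reduction = 57 × $140 = $7,980, leaving $70.
At $471,750 — income exceeds $186,100 by $285,650 → 58 increments × $140 = $8,120 ≥ base, so the credit is $0.
Lost: $70 − $0 = $70.

$70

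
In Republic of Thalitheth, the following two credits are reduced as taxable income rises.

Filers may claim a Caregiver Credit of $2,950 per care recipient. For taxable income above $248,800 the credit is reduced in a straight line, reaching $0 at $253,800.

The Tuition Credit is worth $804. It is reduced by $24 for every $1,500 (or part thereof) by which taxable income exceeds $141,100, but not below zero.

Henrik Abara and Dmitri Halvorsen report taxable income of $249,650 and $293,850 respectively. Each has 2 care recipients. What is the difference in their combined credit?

$4,897

Henrik ($249,650): Caregiver Credit: base = 2 × $2,950 = $5,900. $249,650 is $850 into a $5,000 phase-out range, leaving 4,150/5,000 of the credit: $5,900 × 4,150/5,000 = $4,897. Tuition Credit: income exceeds $141,100 by $108,550 → 73 increments × $24 = $1,752 ≥ base, so the credit is $0. total $4,897 + $0 = $4,897
Dmitri ($293,850): Caregiver Credit: base = 2 × $2,950 = $5,900. $293,850 is at or above $253,800, so the credit is $0. Tuition Credit: income exceeds $141,100 by $152,750 → 102 increments × $24 = $2,448 ≥ base, so the credit is $0. total $0 + $0 = $0
Difference: |$4,897 − $0| = $4,897.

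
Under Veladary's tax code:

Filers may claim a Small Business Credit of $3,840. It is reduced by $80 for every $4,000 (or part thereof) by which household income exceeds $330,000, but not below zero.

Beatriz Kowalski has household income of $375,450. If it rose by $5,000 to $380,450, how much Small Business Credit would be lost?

At $375,450 — income exceeds $330,000 by $45,450, which is 12 full-or-partial $4,000 increments; reduction = 12 × $80 = $960, leaving $2,880.
At $380,450 — income exceeds $330,000 by $50,450, which is 13 full-or-partial $4,000 increments; reduction = 13 × $80 = $1,040, leaving $2,800.
Lost: $2,880 − $2,800 = $80.

$80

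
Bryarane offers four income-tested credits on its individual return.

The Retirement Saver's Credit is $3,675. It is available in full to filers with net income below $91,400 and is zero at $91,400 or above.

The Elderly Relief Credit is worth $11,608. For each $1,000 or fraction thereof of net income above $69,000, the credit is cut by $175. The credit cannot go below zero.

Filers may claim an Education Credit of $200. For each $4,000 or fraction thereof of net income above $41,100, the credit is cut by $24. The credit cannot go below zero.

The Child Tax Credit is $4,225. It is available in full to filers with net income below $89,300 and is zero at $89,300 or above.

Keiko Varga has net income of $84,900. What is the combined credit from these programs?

$16,708

Retirement Saver's Credit: $84,900 is below the $91,400 cutoff, so the full $3,675 applies.
Elderly Relief Credit: income exceeds $69,000 by $15,900, which is 16 full-or-partial $1,000 increments; reduction = 16 × $175 = $2,800, leaving $8,808.
Education Credit: income exceeds $41,100 by $43,800 → 11 increments × $24 = $264 ≥ base, so the credit is $0.
Child Tax Credit: $84,900 is below the $89,300 cutoff, so the full $4,225 applies.
Total: $3,675 + $8,808 + $0 + $4,225 = $16,708.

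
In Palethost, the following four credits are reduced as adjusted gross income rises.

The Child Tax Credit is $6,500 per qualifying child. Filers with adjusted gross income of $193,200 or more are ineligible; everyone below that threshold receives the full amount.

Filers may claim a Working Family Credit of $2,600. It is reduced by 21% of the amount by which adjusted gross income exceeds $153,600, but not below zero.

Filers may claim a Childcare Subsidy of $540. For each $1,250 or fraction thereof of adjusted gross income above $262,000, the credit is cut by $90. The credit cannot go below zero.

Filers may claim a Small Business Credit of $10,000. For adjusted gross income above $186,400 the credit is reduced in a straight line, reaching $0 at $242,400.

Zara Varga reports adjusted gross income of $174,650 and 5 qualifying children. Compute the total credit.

$43,040

Child Tax Credit: base = 5 × $6,500 = $32,500. $174,650 is below the $193,200 cutoff, so the full $32,500 applies.
Working Family Credit: 21% of the $21,050 excess over $153,600 is $4,420.50 ≥ base, so the credit is $0.
Childcare Subsidy: $174,650 is at or below the $262,000 threshold, so the full $540 applies.
Small Business Credit: $174,650 is at or below the $186,400 threshold, so the full $10,000 applies.
Total: $32,500 + $0 + $540 + $10,000 = $43,040.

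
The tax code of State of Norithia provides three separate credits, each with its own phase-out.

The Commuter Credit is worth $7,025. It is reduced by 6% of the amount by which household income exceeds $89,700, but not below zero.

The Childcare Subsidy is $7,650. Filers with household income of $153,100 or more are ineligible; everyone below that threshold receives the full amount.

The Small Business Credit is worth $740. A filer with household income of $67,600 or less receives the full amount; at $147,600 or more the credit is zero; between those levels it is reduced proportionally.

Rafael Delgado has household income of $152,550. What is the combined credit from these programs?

$10,904

Commuter Credit: 6% of the $62,850 excess over $89,700 is $3,771; credit = $7,025 − $3,771 = $3,254.
Childcare Subsidy: $152,550 is below the $153,100 cutoff, so the full $7,650 applies.
Small Business Credit: $152,550 is at or above $147,600, so the credit is $0.
Total: $3,254 + $7,650 + $0 = $10,904.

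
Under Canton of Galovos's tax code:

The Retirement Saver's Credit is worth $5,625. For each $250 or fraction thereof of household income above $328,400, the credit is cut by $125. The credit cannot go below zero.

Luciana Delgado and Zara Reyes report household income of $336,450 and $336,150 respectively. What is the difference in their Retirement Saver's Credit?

Luciana ($336,450): Retirement Saver's Credit: income exceeds $328,400 by $8,050, which is 33 full-or-partial $250 increments; reduction = 33 × $125 = $4,125, leaving $1,500.
Zara ($336,150): Retirement Saver's Credit: income exceeds $328,400 by $7,750, which is 31 full-or-partial $250 increments; reduction = 31 × $125 = $3,875, leaving $1,750.
Difference: |$1,500 − $1,750| = $250.

$250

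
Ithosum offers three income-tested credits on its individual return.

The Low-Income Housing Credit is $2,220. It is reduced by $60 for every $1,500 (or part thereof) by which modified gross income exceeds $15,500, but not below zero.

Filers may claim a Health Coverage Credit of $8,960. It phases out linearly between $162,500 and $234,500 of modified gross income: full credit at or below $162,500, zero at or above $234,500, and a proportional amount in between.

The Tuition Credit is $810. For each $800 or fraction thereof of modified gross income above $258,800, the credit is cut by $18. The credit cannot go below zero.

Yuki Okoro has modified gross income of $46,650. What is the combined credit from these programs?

$10,730

Low-Income Housing Credit: income exceeds $15,500 by $31,150, which is 21 full-or-partial $1,500 increments; reduction = 21 × $60 = $1,260, leaving $960.
Health Coverage Credit: $46,650 is at or below the $162,500 threshold, so the full $8,960 applies.
Tuition Credit: $46,650 is at or below the $258,800 threshold, so the full $810 applies.
Total: $960 + $8,960 + $810 = $10,730.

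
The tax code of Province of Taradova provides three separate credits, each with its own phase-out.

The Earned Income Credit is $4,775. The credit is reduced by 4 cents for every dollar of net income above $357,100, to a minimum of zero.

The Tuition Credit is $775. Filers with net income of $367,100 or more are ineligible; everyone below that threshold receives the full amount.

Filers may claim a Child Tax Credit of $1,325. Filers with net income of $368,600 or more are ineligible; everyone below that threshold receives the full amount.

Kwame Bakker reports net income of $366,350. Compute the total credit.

Earned Income Credit: 4% of the $9,250 excess over $357,100 is $370; credit = $4,775 − $370 = $4,405.
Tuition Credit: $366,350 is below the $367,100 cutoff, so the full $775 applies.
Child Tax Credit: $366,350 is below the $368,600 cutoff, so the full $1,325 applies.
Total: $4,405 + $775 + $1,325 = $6,505.

$6,505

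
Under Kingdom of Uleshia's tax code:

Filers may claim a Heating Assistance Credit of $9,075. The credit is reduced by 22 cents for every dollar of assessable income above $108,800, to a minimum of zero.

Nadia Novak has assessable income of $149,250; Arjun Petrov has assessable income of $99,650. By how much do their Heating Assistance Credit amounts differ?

Nadia ($149,250): Heating Assistance Credit: 22% of the $40,450 excess over $108,800 is $8,899; credit = $9,075 − $8,899 = $176.
Arjun ($99,650): Heating Assistance Credit: $99,650 is at or below the $108,800 threshold, so the full $9,075 applies.
Difference: |$176 − $9,075| = $8,899.

$8,899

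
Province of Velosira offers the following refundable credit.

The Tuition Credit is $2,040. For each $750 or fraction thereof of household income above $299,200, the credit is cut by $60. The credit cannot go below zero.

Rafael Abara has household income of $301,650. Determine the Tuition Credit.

Tuition Credit: income exceeds $299,200 by $2,450, which is 4 full-or-partial $750 increments; reduction = 4 × $60 = $240, leaving $1,800.

$1,800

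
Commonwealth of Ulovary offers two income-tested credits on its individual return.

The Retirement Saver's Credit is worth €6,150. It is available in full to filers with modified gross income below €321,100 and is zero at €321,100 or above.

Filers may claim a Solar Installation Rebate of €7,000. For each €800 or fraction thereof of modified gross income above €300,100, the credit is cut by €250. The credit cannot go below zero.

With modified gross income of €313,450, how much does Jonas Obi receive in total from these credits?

€8,900

Retirement Saver's Credit: €313,450 is below the €321,100 cutoff, so the full €6,150 applies.
Solar Installation Rebate: income exceeds €300,100 by €13,350, which is 17 full-or-partial €800 increments; reduction = 17 × €250 = €4,250, leaving €2,750.
Total: €6,150 + €2,750 = €8,900.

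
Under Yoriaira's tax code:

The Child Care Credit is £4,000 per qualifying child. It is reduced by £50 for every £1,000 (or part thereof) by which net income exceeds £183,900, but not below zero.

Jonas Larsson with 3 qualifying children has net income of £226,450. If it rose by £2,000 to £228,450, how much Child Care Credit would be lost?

£100

At £226,450 — base = 3 × £4,000 = £12,000. income exceeds £183,900 by £42,550, which is 43 full-or-partial £1,000 increments; reduction = 43 × £50 = £2,150, leaving £9,850.
At £228,450 — base = 3 × £4,000 = £12,000. income exceeds £183,900 by £44,550, which is 45 full-or-partial £1,000 increments; reduction = 45 × £50 = £2,250, leaving £9,750.
Lost: £9,850 − £9,750 = £100.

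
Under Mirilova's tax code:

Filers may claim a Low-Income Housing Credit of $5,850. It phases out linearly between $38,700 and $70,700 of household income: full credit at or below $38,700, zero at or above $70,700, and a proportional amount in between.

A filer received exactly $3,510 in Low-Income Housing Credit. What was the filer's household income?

$51,500

$3,510 is 3,510/5,850 of the full $5,850, so 2,340/5,850 of the $32,000 range has been used: income = $38,700 + $32,000 × 2,340/5,850 = $51,500.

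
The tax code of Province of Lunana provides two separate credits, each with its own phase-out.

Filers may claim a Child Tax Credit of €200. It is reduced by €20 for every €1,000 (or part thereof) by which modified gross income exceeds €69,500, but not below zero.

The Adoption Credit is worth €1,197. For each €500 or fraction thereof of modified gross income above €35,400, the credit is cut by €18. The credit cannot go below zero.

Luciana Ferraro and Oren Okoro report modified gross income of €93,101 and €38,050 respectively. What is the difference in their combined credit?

Luciana (€93,101): Child Tax Credit: income exceeds €69,500 by €23,601 → 24 increments × €20 = €480 ≥ base, so the credit is €0. Adoption Credit: income exceeds €35,400 by €57,701 → 116 increments × €18 = €2,088 ≥ base, so the credit is €0. total €0 + €0 = €0
Oren (€38,050): Child Tax Credit: €38,050 is at or below the €69,500 threshold, so the full €200 applies. Adoption Credit: income exceeds €35,400 by €2,650, which is 6 full-or-partial €500 increments; reduction = 6 × €18 = €108, leaving €1,089. total €200 + €1,089 = €1,289
Difference: |€0 − €1,289| = €1,289.

€1,289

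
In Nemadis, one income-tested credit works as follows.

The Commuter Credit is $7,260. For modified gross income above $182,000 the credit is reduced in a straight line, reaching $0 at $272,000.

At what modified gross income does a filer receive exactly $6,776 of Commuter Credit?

$188,000

$6,776 is 6,776/7,260 of the full $7,260, so 484/7,260 of the $90,000 range has been used: income = $182,000 + $90,000 × 484/7,260 = $188,000.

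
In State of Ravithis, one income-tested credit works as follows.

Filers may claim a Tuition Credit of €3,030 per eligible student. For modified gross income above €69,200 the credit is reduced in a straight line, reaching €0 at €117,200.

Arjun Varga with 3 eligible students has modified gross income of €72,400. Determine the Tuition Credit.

Tuition Credit: base = 3 × €3,030 = €9,090. €72,400 is €3,200 into a €48,000 phase-out range, leaving 44,800/48,000 of the credit: €9,090 × 44,800/48,000 = €8,484.

€8,484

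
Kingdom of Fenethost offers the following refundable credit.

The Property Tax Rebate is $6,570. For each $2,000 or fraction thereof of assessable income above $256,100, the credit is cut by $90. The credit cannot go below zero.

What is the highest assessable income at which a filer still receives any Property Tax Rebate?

After 72 increments the reduction is 72 × $90 = $6,480, leaving $90; one more increment wipes it out. Increment 72 ends at excess 72 × $2,000 = $144,000, so the highest qualifying income is $256,100 + $144,000 = $400,100.

$400,100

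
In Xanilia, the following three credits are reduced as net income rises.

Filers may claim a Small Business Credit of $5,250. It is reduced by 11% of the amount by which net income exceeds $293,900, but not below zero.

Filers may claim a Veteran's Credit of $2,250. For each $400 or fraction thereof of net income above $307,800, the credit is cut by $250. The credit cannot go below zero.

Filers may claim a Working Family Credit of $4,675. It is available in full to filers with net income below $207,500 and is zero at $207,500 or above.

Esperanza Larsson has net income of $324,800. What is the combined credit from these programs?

$1,851

Small Business Credit: 11% of the $30,900 excess over $293,900 is $3,399; credit = $5,250 − $3,399 = $1,851.
Veteran's Credit: income exceeds $307,800 by $17,000 → 43 increments × $250 = $10,750 ≥ base, so the credit is $0.
Working Family Credit: $324,800 meets or exceeds the $207,500 cutoff, so the credit is $0.
Total: $1,851 + $0 + $0 = $1,851.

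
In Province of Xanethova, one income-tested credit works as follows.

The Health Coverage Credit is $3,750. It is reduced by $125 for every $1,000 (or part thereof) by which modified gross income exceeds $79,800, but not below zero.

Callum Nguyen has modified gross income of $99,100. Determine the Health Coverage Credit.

Health Coverage Credit: income exceeds $79,800 by $19,300, which is 20 full-or-partial $1,000 increments; reduction = 20 × $125 = $2,500, leaving $1,250.

$1,250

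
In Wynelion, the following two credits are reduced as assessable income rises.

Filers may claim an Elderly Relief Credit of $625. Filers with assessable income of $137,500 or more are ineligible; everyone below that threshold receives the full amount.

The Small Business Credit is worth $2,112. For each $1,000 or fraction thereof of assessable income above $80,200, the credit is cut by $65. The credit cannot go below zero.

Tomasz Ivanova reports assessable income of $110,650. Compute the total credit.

$722

Elderly Relief Credit: $110,650 is below the $137,500 cutoff, so the full $625 applies.
Small Business Credit: income exceeds $80,200 by $30,450, which is 31 full-or-partial $1,000 increments; reduction = 31 × $65 = $2,015, leaving $97.
Total: $625 + $97 = $722.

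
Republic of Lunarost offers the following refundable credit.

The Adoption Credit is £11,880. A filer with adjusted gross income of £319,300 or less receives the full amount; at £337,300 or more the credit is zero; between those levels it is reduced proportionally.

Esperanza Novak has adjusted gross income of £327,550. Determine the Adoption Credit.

£6,435

Adoption Credit: £327,550 is £8,250 into a £18,000 phase-out range, leaving 9,750/18,000 of the credit: £11,880 × 9,750/18,000 = £6,435.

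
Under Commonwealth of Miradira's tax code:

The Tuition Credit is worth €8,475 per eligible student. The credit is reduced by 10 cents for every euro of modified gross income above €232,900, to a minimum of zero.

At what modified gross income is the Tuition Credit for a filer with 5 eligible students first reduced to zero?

€656,650

Full credit = 5 × €8,475 = €42,375.
The credit falls by 10% of each euro above €232,900, so it reaches zero when the excess is €42,375 / 10% = €423,750: income = €232,900 + €423,750 = €656,650.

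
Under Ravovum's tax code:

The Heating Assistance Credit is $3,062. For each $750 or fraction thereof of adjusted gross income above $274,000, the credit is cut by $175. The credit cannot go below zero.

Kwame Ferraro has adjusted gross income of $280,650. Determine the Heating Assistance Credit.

Heating Assistance Credit: income exceeds $274,000 by $6,650, which is 9 full-or-partial $750 increments; reduction = 9 × $175 = $1,575, leaving $1,487.

$1,487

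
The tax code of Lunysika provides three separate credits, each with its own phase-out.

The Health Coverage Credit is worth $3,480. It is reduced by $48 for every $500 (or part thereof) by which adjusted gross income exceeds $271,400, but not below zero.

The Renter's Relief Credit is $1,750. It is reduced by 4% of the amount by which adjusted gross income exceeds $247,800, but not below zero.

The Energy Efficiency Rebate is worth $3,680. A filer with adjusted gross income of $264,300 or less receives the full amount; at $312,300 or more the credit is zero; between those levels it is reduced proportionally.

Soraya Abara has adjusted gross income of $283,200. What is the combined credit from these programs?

Health Coverage Credit: income exceeds $271,400 by $11,800, which is 24 full-or-partial $500 increments; reduction = 24 × $48 = $1,152, leaving $2,328.
Renter's Relief Credit: 4% of the $35,400 excess over $247,800 is $1,416; credit = $1,750 − $1,416 = $334.
Energy Efficiency Rebate: $283,200 is $18,900 into a $48,000 phase-out range, leaving 29,100/48,000 of the credit: $3,680 × 29,100/48,000 = $2,231.
Total: $2,328 + $334 + $2,231 = $4,893.

$4,893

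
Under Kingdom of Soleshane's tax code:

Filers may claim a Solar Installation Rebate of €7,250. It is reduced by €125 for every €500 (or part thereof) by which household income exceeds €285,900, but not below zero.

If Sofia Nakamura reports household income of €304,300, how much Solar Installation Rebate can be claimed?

Solar Installation Rebate: income exceeds €285,900 by €18,400, which is 37 full-or-partial €500 increments; reduction = 37 × €125 = €4,625, leaving €2,625.

€2,625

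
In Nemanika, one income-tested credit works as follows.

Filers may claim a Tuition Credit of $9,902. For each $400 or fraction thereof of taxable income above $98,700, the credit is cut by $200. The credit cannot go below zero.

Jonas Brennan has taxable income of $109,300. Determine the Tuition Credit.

$4,502

Tuition Credit: income exceeds $98,700 by $10,600, which is 27 full-or-partial $400 increments; reduction = 27 × $200 = $5,400, leaving $4,502.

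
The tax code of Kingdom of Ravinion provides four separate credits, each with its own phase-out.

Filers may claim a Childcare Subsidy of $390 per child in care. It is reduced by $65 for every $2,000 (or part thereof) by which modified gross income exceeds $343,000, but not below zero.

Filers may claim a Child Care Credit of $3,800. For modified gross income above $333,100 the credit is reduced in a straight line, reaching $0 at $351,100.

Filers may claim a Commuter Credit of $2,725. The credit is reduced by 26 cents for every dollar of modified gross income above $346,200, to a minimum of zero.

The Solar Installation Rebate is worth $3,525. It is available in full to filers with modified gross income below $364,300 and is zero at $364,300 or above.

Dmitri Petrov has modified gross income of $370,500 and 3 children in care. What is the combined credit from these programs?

Childcare Subsidy: base = 3 × $390 = $1,170. income exceeds $343,000 by $27,500, which is 14 full-or-partial $2,000 increments; reduction = 14 × $65 = $910, leaving $260.
Child Care Credit: $370,500 is at or above $351,100, so the credit is $0.
Commuter Credit: 26% of the $24,300 excess over $346,200 is $6,318 ≥ base, so the credit is $0.
Solar Installation Rebate: $370,500 meets or exceeds the $364,300 cutoff, so the credit is $0.
Total: $260 + $0 + $0 + $0 = $260.

$260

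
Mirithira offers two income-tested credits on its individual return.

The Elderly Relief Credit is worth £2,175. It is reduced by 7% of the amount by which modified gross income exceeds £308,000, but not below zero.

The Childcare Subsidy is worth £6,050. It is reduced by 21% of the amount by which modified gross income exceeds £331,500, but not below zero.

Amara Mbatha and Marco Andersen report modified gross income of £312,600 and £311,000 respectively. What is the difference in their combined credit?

Amara (£312,600): Elderly Relief Credit: 7% of the £4,600 excess over £308,000 is £322; credit = £2,175 − £322 = £1,853. Childcare Subsidy: £312,600 is at or below the £331,500 threshold, so the full £6,050 applies. total £1,853 + £6,050 = £7,903
Marco (£311,000): Elderly Relief Credit: 7% of the £3,000 excess over £308,000 is £210; credit = £2,175 − £210 = £1,965. Childcare Subsidy: £311,000 is at or below the £331,500 threshold, so the full £6,050 applies. total £1,965 + £6,050 = £8,015
Difference: |£7,903 − £8,015| = £112.

£112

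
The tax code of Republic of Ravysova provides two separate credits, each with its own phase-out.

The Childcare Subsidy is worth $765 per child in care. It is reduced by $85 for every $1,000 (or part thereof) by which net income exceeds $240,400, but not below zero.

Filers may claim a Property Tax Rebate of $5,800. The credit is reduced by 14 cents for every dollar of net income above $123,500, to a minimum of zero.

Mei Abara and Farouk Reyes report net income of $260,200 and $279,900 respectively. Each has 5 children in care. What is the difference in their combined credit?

$1,700

Mei ($260,200): Childcare Subsidy: base = 5 × $765 = $3,825. income exceeds $240,400 by $19,800, which is 20 full-or-partial $1,000 increments; reduction = 20 × $85 = $1,700, leaving $2,125. Property Tax Rebate: 14% of the $136,700 excess over $123,500 is $19,138 ≥ base, so the credit is $0. total $2,125 + $0 = $2,125
Farouk ($279,900): Childcare Subsidy: base = 5 × $765 = $3,825. income exceeds $240,400 by $39,500, which is 40 full-or-partial $1,000 increments; reduction = 40 × $85 = $3,400, leaving $425. Property Tax Rebate: 14% of the $156,400 excess over $123,500 is $21,896 ≥ base, so the credit is $0. total $425 + $0 = $425
Difference: |$2,125 − $425| = $1,700.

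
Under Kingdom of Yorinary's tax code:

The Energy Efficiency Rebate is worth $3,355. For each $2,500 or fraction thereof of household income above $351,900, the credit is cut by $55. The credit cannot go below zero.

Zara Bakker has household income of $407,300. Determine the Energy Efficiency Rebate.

Energy Efficiency Rebate: income exceeds $351,900 by $55,400, which is 23 full-or-partial $2,500 increments; reduction = 23 × $55 = $1,265, leaving $2,090.

$2,090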